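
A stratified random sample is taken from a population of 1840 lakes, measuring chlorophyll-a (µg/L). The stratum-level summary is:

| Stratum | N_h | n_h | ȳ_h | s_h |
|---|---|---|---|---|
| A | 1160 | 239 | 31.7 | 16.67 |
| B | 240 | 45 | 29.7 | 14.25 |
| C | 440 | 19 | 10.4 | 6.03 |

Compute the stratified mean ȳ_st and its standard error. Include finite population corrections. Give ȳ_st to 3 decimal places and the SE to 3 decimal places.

ȳ_st ≈ 26.346, SE ≈ 0.731

ȳ_st = Σ W_h ȳ_h = (1160·31.7 + 240·29.7 + 440·10.4)/1840 = 26.34565
V̂(ȳ_st) = Σ W_h² (1 − n_h/N_h) s_h²/n_h, with W_h = N_h/N and N = 1840:
  stratum A: (1160/1840)²·(1 − 239/1160)·16.67²/239 = 0.366906
  stratum B: (240/1840)²·(1 − 45/240)·14.25²/45 = 0.0623774
  stratum C: (440/1840)²·(1 − 19/440)·6.03²/19 = 0.104708
V̂(ȳ_st) = 0.533992
SE(ȳ_st) = √0.533992 = 0.730747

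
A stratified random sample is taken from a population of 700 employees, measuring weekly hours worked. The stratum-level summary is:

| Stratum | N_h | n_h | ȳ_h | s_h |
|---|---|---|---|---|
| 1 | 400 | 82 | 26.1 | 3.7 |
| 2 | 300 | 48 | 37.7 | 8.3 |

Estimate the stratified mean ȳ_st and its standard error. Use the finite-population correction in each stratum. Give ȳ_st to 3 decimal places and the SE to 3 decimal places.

ȳ_st = Σ W_h ȳ_h = (400·26.1 + 300·37.7)/700 = 31.07143
V̂(ȳ_st) = Σ W_h² (1 − n_h/N_h) s_h²/n_h, with W_h = N_h/N and N = 700:
  stratum 1: (400/700)²·(1 − 82/400)·3.7²/82 = 0.0433392
  stratum 2: (300/700)²·(1 − 48/300)·8.3²/48 = 0.221432
V̂(ȳ_st) = 0.264771
SE(ȳ_st) = √0.264771 = 0.514559

ȳ_st ≈ 31.071, SE ≈ 0.515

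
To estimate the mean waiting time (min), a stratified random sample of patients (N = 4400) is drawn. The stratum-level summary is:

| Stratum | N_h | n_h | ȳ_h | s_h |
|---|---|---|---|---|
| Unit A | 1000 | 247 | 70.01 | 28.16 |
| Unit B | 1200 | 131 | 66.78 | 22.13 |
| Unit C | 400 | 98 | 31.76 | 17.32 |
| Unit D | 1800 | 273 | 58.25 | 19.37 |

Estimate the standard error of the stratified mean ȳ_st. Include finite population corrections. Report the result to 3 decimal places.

V̂(ȳ_st) = Σ W_h² (1 − n_h/N_h) s_h²/n_h, with W_h = N_h/N and N = 4400:
  stratum Unit A: (1000/4400)²·(1 − 247/1000)·28.16²/247 = 0.12487
  stratum Unit B: (1200/4400)²·(1 − 131/1200)·22.13²/131 = 0.247711
  stratum Unit C: (400/4400)²·(1 − 98/400)·17.32²/98 = 0.0190999
  stratum Unit D: (1800/4400)²·(1 − 273/1800)·19.37²/273 = 0.19512
V̂(ȳ_st) = 0.586801
SE(ȳ_st) = √0.586801 = 0.76603

SE(ȳ_st) ≈ 0.766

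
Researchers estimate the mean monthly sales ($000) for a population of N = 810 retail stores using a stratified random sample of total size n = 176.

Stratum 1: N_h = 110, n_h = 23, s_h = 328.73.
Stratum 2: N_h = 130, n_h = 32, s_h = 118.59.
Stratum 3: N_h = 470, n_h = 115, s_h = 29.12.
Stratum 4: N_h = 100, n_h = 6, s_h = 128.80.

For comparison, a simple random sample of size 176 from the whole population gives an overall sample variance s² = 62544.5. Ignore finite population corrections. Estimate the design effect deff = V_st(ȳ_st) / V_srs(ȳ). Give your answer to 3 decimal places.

deff ≈ 0.401

V̂(ȳ_st) = Σ W_h² s_h²/n_h, with W_h = N_h/N and N = 810:
  stratum 1: (110/810)²·328.73²/23 = 86.6495
  stratum 2: (130/810)²·118.59²/32 = 11.3204
  stratum 3: (470/810)²·29.12²/115 = 2.48262
  stratum 4: (100/810)²·128.80²/6 = 42.1415
V_st = 142.594
V_srs = s²/n = 62544.5/176 = 355.366
deff = V_st / V_srs = 142.594/355.366 = 0.4013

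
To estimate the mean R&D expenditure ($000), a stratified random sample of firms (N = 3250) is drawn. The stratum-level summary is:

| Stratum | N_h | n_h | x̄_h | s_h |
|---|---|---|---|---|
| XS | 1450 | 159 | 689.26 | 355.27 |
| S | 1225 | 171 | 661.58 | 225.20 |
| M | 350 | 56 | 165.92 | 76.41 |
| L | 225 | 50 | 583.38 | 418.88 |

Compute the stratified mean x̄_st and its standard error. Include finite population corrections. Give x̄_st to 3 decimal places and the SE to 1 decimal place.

x̄_st = Σ W_h x̄_h = (1450·689.26 + 1225·661.58 + 350·165.92 + 225·583.38)/3250 = 615.13692
V̂(x̄_st) = Σ W_h² (1 − n_h/N_h) s_h²/n_h, with W_h = N_h/N and N = 3250:
  stratum XS: (1450/3250)²·(1 − 159/1450)·355.27²/159 = 140.685
  stratum S: (1225/3250)²·(1 − 171/1225)·225.20²/171 = 36.2536
  stratum M: (350/3250)²·(1 − 56/350)·76.41²/56 = 1.01569
  stratum L: (225/3250)²·(1 − 50/225)·418.88²/50 = 13.0817
V̂(x̄_st) = 191.036
SE(x̄_st) = √191.036 = 13.8216

x̄_st ≈ 615.137, SE ≈ 13.8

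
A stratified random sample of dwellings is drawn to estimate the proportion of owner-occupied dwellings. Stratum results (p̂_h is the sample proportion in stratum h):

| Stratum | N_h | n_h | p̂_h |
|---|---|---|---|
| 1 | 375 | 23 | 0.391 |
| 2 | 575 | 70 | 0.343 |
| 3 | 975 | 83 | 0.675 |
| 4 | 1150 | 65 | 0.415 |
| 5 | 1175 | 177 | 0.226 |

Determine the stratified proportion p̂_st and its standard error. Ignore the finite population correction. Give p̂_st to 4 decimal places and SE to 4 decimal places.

N = 4250; stratum weights W_h = N_h/N.
p̂_st = Σ W_h p̂_h = (375·0.391 + 575·0.343 + 975·0.675 + 1150·0.415 + 1175·0.226)/4250 = 0.41054
V̂(p̂_st) = Σ W_h² p̂_h(1−p̂_h)/(n_h−1):
  stratum 1: (375/4250)²·0.391·0.609/22 = 8.42667e-05
  stratum 2: (575/4250)²·0.343·0.657/69 = 5.97817e-05
  stratum 3: (975/4250)²·0.675·0.325/82 = 0.000140801
  stratum 4: (1150/4250)²·0.415·0.585/64 = 0.000277742
  stratum 5: (1175/4250)²·0.226·0.774/176 = 7.59687e-05
V̂(p̂_st) = 0.00063856; SE = √V̂ = 0.0252697

p̂_st ≈ 0.4105, SE ≈ 0.0253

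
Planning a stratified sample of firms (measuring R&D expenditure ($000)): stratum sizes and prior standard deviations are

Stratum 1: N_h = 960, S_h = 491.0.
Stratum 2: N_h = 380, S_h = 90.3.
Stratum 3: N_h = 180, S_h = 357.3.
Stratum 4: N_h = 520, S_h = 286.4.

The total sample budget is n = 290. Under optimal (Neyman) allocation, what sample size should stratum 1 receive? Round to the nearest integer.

Neyman allocation: n_h = n · N_h S_h / Σ N_i S_i, with n = 290.
  stratum 1: N_h·S_h = 960·491.0 = 471360.00
  stratum 2: N_h·S_h = 380·90.3 = 34314.00
  stratum 3: N_h·S_h = 180·357.3 = 64314.00
  stratum 4: N_h·S_h = 520·286.4 = 148928.00
Σ N_h S_h = 718916.00
n for stratum 1 = 290·471360.00/718916.00 = 190.140 → 190

190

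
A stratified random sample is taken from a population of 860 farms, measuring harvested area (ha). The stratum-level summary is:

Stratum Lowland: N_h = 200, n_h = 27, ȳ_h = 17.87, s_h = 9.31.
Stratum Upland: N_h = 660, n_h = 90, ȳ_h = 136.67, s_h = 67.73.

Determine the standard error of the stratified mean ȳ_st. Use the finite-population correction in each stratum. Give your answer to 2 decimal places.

SE(ȳ_st) ≈ 5.11

V̂(ȳ_st) = Σ W_h² (1 − n_h/N_h) s_h²/n_h, with W_h = N_h/N and N = 860:
  stratum Lowland: (200/860)²·(1 − 27/200)·9.31²/27 = 0.150181
  stratum Upland: (660/860)²·(1 − 90/660)·67.73²/90 = 25.9264
V̂(ȳ_st) = 26.0765
SE(ȳ_st) = √26.0765 = 5.10652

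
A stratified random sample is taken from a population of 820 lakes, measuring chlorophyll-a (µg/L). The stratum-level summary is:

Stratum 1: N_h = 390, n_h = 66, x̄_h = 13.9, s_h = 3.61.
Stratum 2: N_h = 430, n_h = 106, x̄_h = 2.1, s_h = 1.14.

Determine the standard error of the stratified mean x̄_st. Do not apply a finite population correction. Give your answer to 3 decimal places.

SE(x̄_st) ≈ 0.219

V̂(x̄_st) = Σ W_h² s_h²/n_h, with W_h = N_h/N and N = 820:
  stratum 1: (390/820)²·3.61²/66 = 0.0446655
  stratum 2: (430/820)²·1.14²/106 = 0.00337142
V̂(x̄_st) = 0.0480369
SE(x̄_st) = √0.0480369 = 0.219173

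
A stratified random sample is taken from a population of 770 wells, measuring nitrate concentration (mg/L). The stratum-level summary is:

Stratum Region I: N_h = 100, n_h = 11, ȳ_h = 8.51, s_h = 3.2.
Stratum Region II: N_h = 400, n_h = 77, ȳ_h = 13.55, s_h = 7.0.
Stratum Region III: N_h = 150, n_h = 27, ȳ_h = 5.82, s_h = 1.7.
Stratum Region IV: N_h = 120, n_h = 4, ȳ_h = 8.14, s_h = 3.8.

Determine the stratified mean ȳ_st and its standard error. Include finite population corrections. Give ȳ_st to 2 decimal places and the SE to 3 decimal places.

ȳ_st = Σ W_h ȳ_h = (100·8.51 + 400·13.55 + 150·5.82 + 120·8.14)/770 = 10.54649
V̂(ȳ_st) = Σ W_h² (1 − n_h/N_h) s_h²/n_h, with W_h = N_h/N and N = 770:
  stratum Region I: (100/770)²·(1 − 11/100)·3.2²/11 = 0.0139738
  stratum Region II: (400/770)²·(1 − 77/400)·7.0²/77 = 0.138671
  stratum Region III: (150/770)²·(1 − 27/150)·1.7²/27 = 0.0033308
  stratum Region IV: (120/770)²·(1 − 4/120)·3.8²/4 = 0.0847549
V̂(ȳ_st) = 0.240731
SE(ȳ_st) = √0.240731 = 0.490643

ȳ_st ≈ 10.55, SE ≈ 0.491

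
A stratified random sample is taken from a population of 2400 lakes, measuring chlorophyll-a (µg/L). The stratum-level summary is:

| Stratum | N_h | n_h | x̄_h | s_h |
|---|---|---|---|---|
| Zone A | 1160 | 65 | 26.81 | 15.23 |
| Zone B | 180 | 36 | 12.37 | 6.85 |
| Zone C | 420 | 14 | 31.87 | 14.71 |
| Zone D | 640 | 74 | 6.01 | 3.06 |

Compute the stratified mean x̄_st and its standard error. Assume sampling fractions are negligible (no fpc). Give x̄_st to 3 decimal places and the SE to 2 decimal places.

x̄_st = Σ W_h x̄_h = (1160·26.81 + 180·12.37 + 420·31.87 + 640·6.01)/2400 = 21.06583
V̂(x̄_st) = Σ W_h² s_h²/n_h, with W_h = N_h/N and N = 2400:
  stratum Zone A: (1160/2400)²·15.23²/65 = 0.833643
  stratum Zone B: (180/2400)²·6.85²/36 = 0.00733164
  stratum Zone C: (420/2400)²·14.71²/14 = 0.47334
  stratum Zone D: (640/2400)²·3.06²/74 = 0.00899805
V̂(x̄_st) = 1.32331
SE(x̄_st) = √1.32331 = 1.15035

x̄_st ≈ 21.066, SE ≈ 1.15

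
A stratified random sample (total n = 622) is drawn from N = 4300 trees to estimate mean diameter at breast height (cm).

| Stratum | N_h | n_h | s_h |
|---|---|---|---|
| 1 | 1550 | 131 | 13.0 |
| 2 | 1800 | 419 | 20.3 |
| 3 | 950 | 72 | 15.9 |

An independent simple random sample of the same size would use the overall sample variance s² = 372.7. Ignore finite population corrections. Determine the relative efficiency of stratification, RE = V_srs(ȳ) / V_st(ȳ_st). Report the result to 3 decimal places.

V̂(ȳ_st) = Σ W_h² s_h²/n_h, with W_h = N_h/N and N = 4300:
  stratum 1: (1550/4300)²·13.0²/131 = 0.167626
  stratum 2: (1800/4300)²·20.3²/419 = 0.17234
  stratum 3: (950/4300)²·15.9²/72 = 0.171385
V_st = 0.511351
V_srs = s²/n = 372.7/622 = 0.599196
Relative efficiency = V_srs / V_st = 0.599196/0.511351 = 1.1718

RE ≈ 1.172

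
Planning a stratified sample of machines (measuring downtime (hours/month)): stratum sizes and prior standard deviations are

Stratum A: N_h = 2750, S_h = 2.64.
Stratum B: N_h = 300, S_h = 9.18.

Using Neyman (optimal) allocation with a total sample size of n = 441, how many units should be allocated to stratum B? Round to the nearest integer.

Neyman allocation: n_h = n · N_h S_h / Σ N_i S_i, with n = 441.
  stratum A: N_h·S_h = 2750·2.64 = 7260.00
  stratum B: N_h·S_h = 300·9.18 = 2754.00
Σ N_h S_h = 10014.00
n for stratum B = 441·2754.00/10014.00 = 121.282 → 121

121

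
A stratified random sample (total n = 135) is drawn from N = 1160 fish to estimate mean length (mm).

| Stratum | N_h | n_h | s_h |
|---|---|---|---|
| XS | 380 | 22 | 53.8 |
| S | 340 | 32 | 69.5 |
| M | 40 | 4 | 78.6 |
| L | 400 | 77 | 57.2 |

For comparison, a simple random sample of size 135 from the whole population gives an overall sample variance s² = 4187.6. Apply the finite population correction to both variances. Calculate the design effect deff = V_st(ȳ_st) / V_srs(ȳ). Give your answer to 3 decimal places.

V̂(ȳ_st) = Σ W_h² (1 − n_h/N_h) s_h²/n_h, with W_h = N_h/N and N = 1160:
  stratum XS: (380/1160)²·(1 − 22/380)·53.8²/22 = 13.3013
  stratum S: (340/1160)²·(1 − 32/340)·69.5²/32 = 11.7472
  stratum M: (40/1160)²·(1 − 4/40)·78.6²/4 = 1.65284
  stratum L: (400/1160)²·(1 − 77/400)·57.2²/77 = 4.07988
V_st = 30.7812
V_srs = (1 − 135/1160)·4187.6/135 = 27.4093
deff = V_st / V_srs = 30.7812/27.4093 = 1.1230

deff ≈ 1.123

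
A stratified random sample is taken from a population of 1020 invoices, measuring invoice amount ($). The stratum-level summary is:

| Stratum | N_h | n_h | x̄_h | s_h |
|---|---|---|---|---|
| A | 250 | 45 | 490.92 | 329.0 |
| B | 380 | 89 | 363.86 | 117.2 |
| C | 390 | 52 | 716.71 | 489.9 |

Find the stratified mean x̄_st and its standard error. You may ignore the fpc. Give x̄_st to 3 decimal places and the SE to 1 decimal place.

x̄_st ≈ 529.915, SE ≈ 29.0

x̄_st = Σ W_h x̄_h = (250·490.92 + 380·363.86 + 390·716.71)/1020 = 529.91539
V̂(x̄_st) = Σ W_h² s_h²/n_h, with W_h = N_h/N and N = 1020:
  stratum A: (250/1020)²·329.0²/45 = 144.497
  stratum B: (380/1020)²·117.2²/89 = 21.4206
  stratum C: (390/1020)²·489.9²/52 = 674.746
V̂(x̄_st) = 840.664
SE(x̄_st) = √840.664 = 28.9942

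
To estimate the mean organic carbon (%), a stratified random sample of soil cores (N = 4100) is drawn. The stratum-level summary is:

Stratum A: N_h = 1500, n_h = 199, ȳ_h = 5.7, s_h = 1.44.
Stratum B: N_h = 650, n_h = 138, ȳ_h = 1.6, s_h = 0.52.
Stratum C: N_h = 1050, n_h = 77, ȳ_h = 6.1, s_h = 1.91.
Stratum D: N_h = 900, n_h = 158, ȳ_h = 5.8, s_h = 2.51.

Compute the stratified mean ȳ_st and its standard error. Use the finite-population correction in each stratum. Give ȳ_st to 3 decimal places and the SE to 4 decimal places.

ȳ_st = Σ W_h ȳ_h = (1500·5.7 + 650·1.6 + 1050·6.1 + 900·5.8)/4100 = 5.17439
V̂(ȳ_st) = Σ W_h² (1 − n_h/N_h) s_h²/n_h, with W_h = N_h/N and N = 4100:
  stratum A: (1500/4100)²·(1 − 199/1500)·1.44²/199 = 0.00120969
  stratum B: (650/4100)²·(1 − 138/650)·0.52²/138 = 3.87921e-05
  stratum C: (1050/4100)²·(1 − 77/1050)·1.91²/77 = 0.00287946
  stratum D: (900/4100)²·(1 − 158/900)·2.51²/158 = 0.00158405
V̂(ȳ_st) = 0.00571198
SE(ȳ_st) = √0.00571198 = 0.0755777

ȳ_st ≈ 5.174, SE ≈ 0.0756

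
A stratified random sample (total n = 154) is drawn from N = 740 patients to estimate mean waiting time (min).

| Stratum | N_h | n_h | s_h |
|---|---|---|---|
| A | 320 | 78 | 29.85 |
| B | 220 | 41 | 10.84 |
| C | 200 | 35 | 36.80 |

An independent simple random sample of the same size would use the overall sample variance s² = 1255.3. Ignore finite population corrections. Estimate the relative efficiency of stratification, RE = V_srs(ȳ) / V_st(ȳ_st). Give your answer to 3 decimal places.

V̂(ȳ_st) = Σ W_h² s_h²/n_h, with W_h = N_h/N and N = 740:
  stratum A: (320/740)²·29.85²/78 = 2.13614
  stratum B: (220/740)²·10.84²/41 = 0.253313
  stratum C: (200/740)²·36.80²/35 = 2.82634
V_st = 5.2158
V_srs = s²/n = 1255.3/154 = 8.1513
Relative efficiency = V_srs / V_st = 8.1513/5.2158 = 1.5628

RE ≈ 1.563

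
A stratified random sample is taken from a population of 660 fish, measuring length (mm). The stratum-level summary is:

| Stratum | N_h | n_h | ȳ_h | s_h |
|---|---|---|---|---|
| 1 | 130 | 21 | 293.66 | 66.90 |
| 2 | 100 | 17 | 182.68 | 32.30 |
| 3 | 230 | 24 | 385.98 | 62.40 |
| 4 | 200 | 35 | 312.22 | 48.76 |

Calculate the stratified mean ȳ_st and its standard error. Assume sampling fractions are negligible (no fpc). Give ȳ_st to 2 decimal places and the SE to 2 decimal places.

ȳ_st ≈ 314.64, SE ≈ 5.97

ȳ_st = Σ W_h ȳ_h = (130·293.66 + 100·182.68 + 230·385.98 + 200·312.22)/660 = 314.64121
V̂(ȳ_st) = Σ W_h² s_h²/n_h, with W_h = N_h/N and N = 660:
  stratum 1: (130/660)²·66.90²/21 = 8.2686
  stratum 2: (100/660)²·32.30²/17 = 1.40886
  stratum 3: (230/660)²·62.40²/24 = 19.7027
  stratum 4: (200/660)²·48.76²/35 = 6.2378
V̂(ȳ_st) = 35.618
SE(ȳ_st) = √35.618 = 5.96808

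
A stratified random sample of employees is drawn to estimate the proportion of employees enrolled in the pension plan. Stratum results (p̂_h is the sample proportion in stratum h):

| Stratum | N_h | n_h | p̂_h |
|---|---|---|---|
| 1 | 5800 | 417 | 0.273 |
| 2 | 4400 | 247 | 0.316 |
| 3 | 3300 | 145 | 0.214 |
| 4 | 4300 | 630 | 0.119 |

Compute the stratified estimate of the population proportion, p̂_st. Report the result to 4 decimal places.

N = 17800; stratum weights W_h = N_h/N.
p̂_st = Σ W_h p̂_h = (5800·0.273 + 4400·0.316 + 3300·0.214 + 4300·0.119)/17800 = 0.23549

p̂_st ≈ 0.2355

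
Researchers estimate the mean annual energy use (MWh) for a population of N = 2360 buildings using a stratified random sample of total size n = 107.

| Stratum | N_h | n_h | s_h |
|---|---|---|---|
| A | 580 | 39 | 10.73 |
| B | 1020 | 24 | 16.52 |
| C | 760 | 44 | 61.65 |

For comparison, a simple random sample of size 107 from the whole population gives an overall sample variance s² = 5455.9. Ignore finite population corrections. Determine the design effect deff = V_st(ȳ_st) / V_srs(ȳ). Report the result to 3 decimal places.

V̂(ȳ_st) = Σ W_h² s_h²/n_h, with W_h = N_h/N and N = 2360:
  stratum A: (580/2360)²·10.73²/39 = 0.178306
  stratum B: (1020/2360)²·16.52²/24 = 2.12415
  stratum C: (760/2360)²·61.65²/44 = 8.95812
V_st = 11.2606
V_srs = s²/n = 5455.9/107 = 50.9897
deff = V_st / V_srs = 11.2606/50.9897 = 0.2208

deff ≈ 0.221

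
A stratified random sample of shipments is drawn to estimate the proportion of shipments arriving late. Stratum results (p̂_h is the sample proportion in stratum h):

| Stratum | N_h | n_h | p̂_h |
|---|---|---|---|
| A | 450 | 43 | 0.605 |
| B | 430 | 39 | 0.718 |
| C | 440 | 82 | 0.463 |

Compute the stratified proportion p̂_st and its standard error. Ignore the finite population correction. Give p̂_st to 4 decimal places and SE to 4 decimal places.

p̂_st ≈ 0.5945, SE ≈ 0.0396

N = 1320; stratum weights W_h = N_h/N.
p̂_st = Σ W_h p̂_h = (450·0.605 + 430·0.718 + 440·0.463)/1320 = 0.59448
V̂(p̂_st) = Σ W_h² p̂_h(1−p̂_h)/(n_h−1):
  stratum A: (450/1320)²·0.605·0.395/42 = 0.000661272
  stratum B: (430/1320)²·0.718·0.282/38 = 0.00056543
  stratum C: (440/1320)²·0.463·0.537/81 = 0.000341058
V̂(p̂_st) = 0.00156776; SE = √V̂ = 0.039595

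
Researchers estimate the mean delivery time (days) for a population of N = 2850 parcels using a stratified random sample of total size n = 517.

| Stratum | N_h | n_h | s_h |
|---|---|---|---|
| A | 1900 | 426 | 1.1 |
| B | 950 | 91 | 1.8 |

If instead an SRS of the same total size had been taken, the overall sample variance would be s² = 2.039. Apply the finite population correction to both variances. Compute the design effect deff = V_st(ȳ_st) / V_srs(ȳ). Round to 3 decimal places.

V̂(ȳ_st) = Σ W_h² (1 − n_h/N_h) s_h²/n_h, with W_h = N_h/N and N = 2850:
  stratum A: (1900/2850)²·(1 − 426/1900)·1.1²/426 = 0.000979348
  stratum B: (950/2850)²·(1 − 91/950)·1.8²/91 = 0.0035771
V_st = 0.00455644
V_srs = (1 − 517/2850)·2.039/517 = 0.00322847
deff = V_st / V_srs = 0.00455644/0.00322847 = 1.4113

deff ≈ 1.411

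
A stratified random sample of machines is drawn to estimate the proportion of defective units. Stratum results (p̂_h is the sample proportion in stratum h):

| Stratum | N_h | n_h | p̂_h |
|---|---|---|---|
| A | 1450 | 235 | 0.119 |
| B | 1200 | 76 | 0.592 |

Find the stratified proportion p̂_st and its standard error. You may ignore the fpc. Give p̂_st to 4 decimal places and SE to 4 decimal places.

N = 2650; stratum weights W_h = N_h/N.
p̂_st = Σ W_h p̂_h = (1450·0.119 + 1200·0.592)/2650 = 0.33319
V̂(p̂_st) = Σ W_h² p̂_h(1−p̂_h)/(n_h−1):
  stratum A: (1450/2650)²·0.119·0.881/234 = 0.000134138
  stratum B: (1200/2650)²·0.592·0.408/75 = 0.000660376
V̂(p̂_st) = 0.000794514; SE = √V̂ = 0.0281871

p̂_st ≈ 0.3332, SE ≈ 0.0282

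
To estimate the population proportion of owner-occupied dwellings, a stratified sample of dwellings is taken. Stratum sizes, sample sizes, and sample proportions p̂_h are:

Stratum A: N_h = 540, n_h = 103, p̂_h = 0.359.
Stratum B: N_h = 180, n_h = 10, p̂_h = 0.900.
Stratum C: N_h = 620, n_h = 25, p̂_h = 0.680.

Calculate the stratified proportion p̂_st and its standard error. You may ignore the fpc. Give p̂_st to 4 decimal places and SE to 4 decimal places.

N = 1340; stratum weights W_h = N_h/N.
p̂_st = Σ W_h p̂_h = (540·0.359 + 180·0.900 + 620·0.680)/1340 = 0.58019
V̂(p̂_st) = Σ W_h² p̂_h(1−p̂_h)/(n_h−1):
  stratum A: (540/1340)²·0.359·0.641/102 = 0.000366379
  stratum B: (180/1340)²·0.900·0.100/9 = 0.000180441
  stratum C: (620/1340)²·0.680·0.320/24 = 0.00194098
V̂(p̂_st) = 0.0024878; SE = √V̂ = 0.0498779

p̂_st ≈ 0.5802, SE ≈ 0.0499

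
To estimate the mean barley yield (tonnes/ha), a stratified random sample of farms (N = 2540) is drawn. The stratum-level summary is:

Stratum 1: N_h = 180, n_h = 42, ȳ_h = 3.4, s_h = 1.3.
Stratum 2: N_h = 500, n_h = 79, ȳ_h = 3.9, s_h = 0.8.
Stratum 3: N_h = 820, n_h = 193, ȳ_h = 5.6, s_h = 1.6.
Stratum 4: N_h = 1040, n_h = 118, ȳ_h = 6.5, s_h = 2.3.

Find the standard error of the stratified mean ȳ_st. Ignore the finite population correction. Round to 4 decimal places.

SE(ȳ_st) ≈ 0.0970

V̂(ȳ_st) = Σ W_h² s_h²/n_h, with W_h = N_h/N and N = 2540:
  stratum 1: (180/2540)²·1.3²/42 = 0.000202076
  stratum 2: (500/2540)²·0.8²/79 = 0.000313925
  stratum 3: (820/2540)²·1.6²/193 = 0.00138243
  stratum 4: (1040/2540)²·2.3²/118 = 0.00751576
V̂(ȳ_st) = 0.00941419
SE(ȳ_st) = √0.00941419 = 0.0970267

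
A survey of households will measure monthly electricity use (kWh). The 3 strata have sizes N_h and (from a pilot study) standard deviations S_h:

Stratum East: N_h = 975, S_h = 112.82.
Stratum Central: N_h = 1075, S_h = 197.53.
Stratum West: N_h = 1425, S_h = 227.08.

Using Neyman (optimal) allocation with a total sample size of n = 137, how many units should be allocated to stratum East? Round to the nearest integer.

23

Neyman allocation: n_h = n · N_h S_h / Σ N_i S_i, with n = 137.
  stratum East: N_h·S_h = 975·112.82 = 109999.50
  stratum Central: N_h·S_h = 1075·197.53 = 212344.75
  stratum West: N_h·S_h = 1425·227.08 = 323589.00
Σ N_h S_h = 645933.25
n for stratum East = 137·109999.50/645933.25 = 23.330 → 23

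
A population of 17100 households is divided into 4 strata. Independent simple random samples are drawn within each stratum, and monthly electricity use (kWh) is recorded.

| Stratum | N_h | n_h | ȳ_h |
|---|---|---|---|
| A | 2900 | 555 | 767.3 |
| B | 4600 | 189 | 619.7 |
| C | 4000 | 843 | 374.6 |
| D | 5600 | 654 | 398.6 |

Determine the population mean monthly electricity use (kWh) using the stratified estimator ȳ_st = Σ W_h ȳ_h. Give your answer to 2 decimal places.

ȳ_st ≈ 514.99

N = Σ N_h = 17100. Stratum weights W_h = N_h/N.
ȳ_st = (2900·767.3 + 4600·619.7 + 4000·374.6 + 5600·398.6) / 17100 = 514.9912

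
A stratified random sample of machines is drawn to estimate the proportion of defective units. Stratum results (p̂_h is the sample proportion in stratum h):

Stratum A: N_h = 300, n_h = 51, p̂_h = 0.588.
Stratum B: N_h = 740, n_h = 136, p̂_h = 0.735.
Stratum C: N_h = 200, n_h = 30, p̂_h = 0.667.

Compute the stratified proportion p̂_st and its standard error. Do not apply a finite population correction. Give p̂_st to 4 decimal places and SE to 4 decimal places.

p̂_st ≈ 0.6885, SE ≈ 0.0316

N = 1240; stratum weights W_h = N_h/N.
p̂_st = Σ W_h p̂_h = (300·0.588 + 740·0.735 + 200·0.667)/1240 = 0.68847
V̂(p̂_st) = Σ W_h² p̂_h(1−p̂_h)/(n_h−1):
  stratum A: (300/1240)²·0.588·0.412/50 = 0.000283598
  stratum B: (740/1240)²·0.735·0.265/135 = 0.00051383
  stratum C: (200/1240)²·0.667·0.333/29 = 0.000199246
V̂(p̂_st) = 0.000996674; SE = √V̂ = 0.0315701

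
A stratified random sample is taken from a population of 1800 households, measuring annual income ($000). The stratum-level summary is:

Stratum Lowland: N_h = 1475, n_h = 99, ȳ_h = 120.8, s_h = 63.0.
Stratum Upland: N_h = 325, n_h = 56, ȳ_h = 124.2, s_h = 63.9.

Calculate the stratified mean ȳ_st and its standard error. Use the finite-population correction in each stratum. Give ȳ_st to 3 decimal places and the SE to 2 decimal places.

ȳ_st = Σ W_h ȳ_h = (1475·120.8 + 325·124.2)/1800 = 121.41389
V̂(ȳ_st) = Σ W_h² (1 − n_h/N_h) s_h²/n_h, with W_h = N_h/N and N = 1800:
  stratum Lowland: (1475/1800)²·(1 − 99/1475)·63.0²/99 = 25.1137
  stratum Upland: (325/1800)²·(1 − 56/325)·63.9²/56 = 1.96745
V̂(ȳ_st) = 27.0812
SE(ȳ_st) = √27.0812 = 5.20396

ȳ_st ≈ 121.414, SE ≈ 5.20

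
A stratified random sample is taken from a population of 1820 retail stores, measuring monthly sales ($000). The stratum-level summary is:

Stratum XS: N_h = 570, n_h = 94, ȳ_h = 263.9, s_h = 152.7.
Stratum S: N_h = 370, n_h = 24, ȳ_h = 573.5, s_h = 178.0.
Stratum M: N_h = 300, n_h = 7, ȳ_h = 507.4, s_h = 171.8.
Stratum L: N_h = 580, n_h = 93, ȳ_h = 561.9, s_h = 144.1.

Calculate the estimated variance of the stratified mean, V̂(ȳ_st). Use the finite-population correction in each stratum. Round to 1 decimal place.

V̂(ȳ_st) ≈ 202.3

V̂(ȳ_st) = Σ W_h² (1 − n_h/N_h) s_h²/n_h, with W_h = N_h/N and N = 1820:
  stratum XS: (570/1820)²·(1 − 94/570)·152.7²/94 = 20.3184
  stratum S: (370/1820)²·(1 − 24/370)·178.0²/24 = 51.0227
  stratum M: (300/1820)²·(1 − 7/300)·171.8²/7 = 111.891
  stratum L: (580/1820)²·(1 − 93/580)·144.1²/93 = 19.0397
V̂(ȳ_st) = 202.272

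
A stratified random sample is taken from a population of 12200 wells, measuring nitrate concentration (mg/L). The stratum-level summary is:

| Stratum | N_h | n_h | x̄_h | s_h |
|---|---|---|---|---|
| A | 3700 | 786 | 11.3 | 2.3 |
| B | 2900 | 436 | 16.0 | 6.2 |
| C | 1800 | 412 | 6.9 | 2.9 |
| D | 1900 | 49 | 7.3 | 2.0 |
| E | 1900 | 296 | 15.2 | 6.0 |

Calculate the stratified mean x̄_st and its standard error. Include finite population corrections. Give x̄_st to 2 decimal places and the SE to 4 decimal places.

x̄_st ≈ 11.75, SE ≈ 0.0974

x̄_st = Σ W_h x̄_h = (3700·11.3 + 2900·16.0 + 1800·6.9 + 1900·7.3 + 1900·15.2)/12200 = 11.75246
V̂(x̄_st) = Σ W_h² (1 − n_h/N_h) s_h²/n_h, with W_h = N_h/N and N = 12200:
  stratum A: (3700/12200)²·(1 − 786/3700)·2.3²/786 = 0.000487534
  stratum B: (2900/12200)²·(1 − 436/2900)·6.2²/436 = 0.00423268
  stratum C: (1800/12200)²·(1 − 412/1800)·2.9²/412 = 0.000342642
  stratum D: (1900/12200)²·(1 − 49/1900)·2.0²/49 = 0.00192888
  stratum E: (1900/12200)²·(1 − 296/1900)·6.0²/296 = 0.00249029
V̂(x̄_st) = 0.00948202
SE(x̄_st) = √0.00948202 = 0.0973757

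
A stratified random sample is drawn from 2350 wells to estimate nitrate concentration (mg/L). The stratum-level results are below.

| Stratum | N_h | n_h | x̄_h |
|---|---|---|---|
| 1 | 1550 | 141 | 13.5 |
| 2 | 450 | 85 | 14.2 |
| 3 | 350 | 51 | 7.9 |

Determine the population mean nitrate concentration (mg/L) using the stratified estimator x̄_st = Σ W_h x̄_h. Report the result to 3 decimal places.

x̄_st ≈ 12.800

N = Σ N_h = 2350. Stratum weights W_h = N_h/N.
x̄_st = (1550·13.5 + 450·14.2 + 350·7.9) / 2350 = 12.80000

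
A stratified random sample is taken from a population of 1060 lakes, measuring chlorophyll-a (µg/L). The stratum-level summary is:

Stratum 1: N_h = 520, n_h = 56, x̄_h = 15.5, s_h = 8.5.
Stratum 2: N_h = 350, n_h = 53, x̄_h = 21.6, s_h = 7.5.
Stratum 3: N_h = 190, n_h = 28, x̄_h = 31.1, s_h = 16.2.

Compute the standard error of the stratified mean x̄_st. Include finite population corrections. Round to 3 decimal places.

V̂(x̄_st) = Σ W_h² (1 − n_h/N_h) s_h²/n_h, with W_h = N_h/N and N = 1060:
  stratum 1: (520/1060)²·(1 − 56/520)·8.5²/56 = 0.277051
  stratum 2: (350/1060)²·(1 − 53/350)·7.5²/53 = 0.0981882
  stratum 3: (190/1060)²·(1 − 28/190)·16.2²/28 = 0.256761
V̂(x̄_st) = 0.632
SE(x̄_st) = √0.632 = 0.794984

SE(x̄_st) ≈ 0.795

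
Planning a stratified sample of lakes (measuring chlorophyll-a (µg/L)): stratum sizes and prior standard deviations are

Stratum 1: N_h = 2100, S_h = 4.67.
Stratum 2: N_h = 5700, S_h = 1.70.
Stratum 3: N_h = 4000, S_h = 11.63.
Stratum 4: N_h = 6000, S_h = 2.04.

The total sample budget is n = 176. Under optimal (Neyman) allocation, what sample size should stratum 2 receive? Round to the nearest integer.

Neyman allocation: n_h = n · N_h S_h / Σ N_i S_i, with n = 176.
  stratum 1: N_h·S_h = 2100·4.67 = 9807.00
  stratum 2: N_h·S_h = 5700·1.70 = 9690.00
  stratum 3: N_h·S_h = 4000·11.63 = 46520.00
  stratum 4: N_h·S_h = 6000·2.04 = 12240.00
Σ N_h S_h = 78257.00
n for stratum 2 = 176·9690.00/78257.00 = 21.793 → 22

22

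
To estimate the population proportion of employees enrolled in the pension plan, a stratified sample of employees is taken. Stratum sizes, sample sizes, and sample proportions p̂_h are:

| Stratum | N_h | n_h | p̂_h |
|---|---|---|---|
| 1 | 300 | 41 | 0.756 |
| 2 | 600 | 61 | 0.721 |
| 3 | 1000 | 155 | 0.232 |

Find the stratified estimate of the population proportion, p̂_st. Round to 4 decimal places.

N = 1900; stratum weights W_h = N_h/N.
p̂_st = Σ W_h p̂_h = (300·0.756 + 600·0.721 + 1000·0.232)/1900 = 0.46916

p̂_st ≈ 0.4692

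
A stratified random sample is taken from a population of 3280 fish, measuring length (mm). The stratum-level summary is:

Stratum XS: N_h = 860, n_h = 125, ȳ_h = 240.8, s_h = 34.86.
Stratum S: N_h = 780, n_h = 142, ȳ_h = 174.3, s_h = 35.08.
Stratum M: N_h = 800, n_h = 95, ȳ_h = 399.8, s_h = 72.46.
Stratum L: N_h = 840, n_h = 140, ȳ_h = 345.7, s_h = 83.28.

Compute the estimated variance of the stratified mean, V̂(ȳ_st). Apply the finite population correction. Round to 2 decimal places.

V̂(ȳ_st) ≈ 6.58

V̂(ȳ_st) = Σ W_h² (1 − n_h/N_h) s_h²/n_h, with W_h = N_h/N and N = 3280:
  stratum XS: (860/3280)²·(1 − 125/860)·34.86²/125 = 0.571193
  stratum S: (780/3280)²·(1 − 142/780)·35.08²/142 = 0.400865
  stratum M: (800/3280)²·(1 − 95/800)·72.46²/95 = 2.89737
  stratum L: (840/3280)²·(1 − 140/840)·83.28²/140 = 2.70759
V̂(ȳ_st) = 6.57702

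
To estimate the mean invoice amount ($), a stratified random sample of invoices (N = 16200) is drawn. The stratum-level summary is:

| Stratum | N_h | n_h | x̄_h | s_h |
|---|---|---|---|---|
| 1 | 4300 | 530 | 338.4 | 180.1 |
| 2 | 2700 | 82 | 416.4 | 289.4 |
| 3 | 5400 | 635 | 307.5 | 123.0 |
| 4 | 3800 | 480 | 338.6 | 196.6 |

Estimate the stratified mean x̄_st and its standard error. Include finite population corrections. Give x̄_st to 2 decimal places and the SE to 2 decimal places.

x̄_st ≈ 341.15, SE ≈ 6.12

x̄_st = Σ W_h x̄_h = (4300·338.4 + 2700·416.4 + 5400·307.5 + 3800·338.6)/16200 = 341.14691
V̂(x̄_st) = Σ W_h² (1 − n_h/N_h) s_h²/n_h, with W_h = N_h/N and N = 16200:
  stratum 1: (4300/16200)²·(1 − 530/4300)·180.1²/530 = 3.78034
  stratum 2: (2700/16200)²·(1 − 82/2700)·289.4²/82 = 27.5097
  stratum 3: (5400/16200)²·(1 − 635/5400)·123.0²/635 = 2.33595
  stratum 4: (3800/16200)²·(1 − 480/3800)·196.6²/480 = 3.87095
V̂(x̄_st) = 37.497
SE(x̄_st) = √37.497 = 6.12348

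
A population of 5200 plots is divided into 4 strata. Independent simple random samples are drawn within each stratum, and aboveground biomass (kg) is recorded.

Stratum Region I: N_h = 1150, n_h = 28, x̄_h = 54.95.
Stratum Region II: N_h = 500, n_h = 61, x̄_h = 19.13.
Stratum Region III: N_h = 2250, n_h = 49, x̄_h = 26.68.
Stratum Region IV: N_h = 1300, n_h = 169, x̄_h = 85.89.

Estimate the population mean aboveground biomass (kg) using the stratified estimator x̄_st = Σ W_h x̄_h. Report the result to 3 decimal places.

N = Σ N_h = 5200. Stratum weights W_h = N_h/N.
x̄_st = (1150·54.95 + 500·19.13 + 2250·26.68 + 1300·85.89) / 5200 = 47.00856

x̄_st ≈ 47.009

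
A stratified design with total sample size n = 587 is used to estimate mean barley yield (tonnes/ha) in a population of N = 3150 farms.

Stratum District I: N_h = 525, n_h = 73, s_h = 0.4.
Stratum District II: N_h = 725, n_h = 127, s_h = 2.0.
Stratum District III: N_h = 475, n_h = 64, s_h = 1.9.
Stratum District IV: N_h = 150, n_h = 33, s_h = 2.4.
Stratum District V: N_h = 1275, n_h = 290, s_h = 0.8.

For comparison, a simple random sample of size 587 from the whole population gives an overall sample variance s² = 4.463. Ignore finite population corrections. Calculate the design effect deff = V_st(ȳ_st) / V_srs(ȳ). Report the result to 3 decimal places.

V̂(ȳ_st) = Σ W_h² s_h²/n_h, with W_h = N_h/N and N = 3150:
  stratum District I: (525/3150)²·0.4²/73 = 6.08828e-05
  stratum District II: (725/3150)²·2.0²/127 = 0.00166844
  stratum District III: (475/3150)²·1.9²/64 = 0.00128261
  stratum District IV: (150/3150)²·2.4²/33 = 0.000395795
  stratum District V: (1275/3150)²·0.8²/290 = 0.000361561
V_st = 0.00376929
V_srs = s²/n = 4.463/587 = 0.00760307
deff = V_st / V_srs = 0.00376929/0.00760307 = 0.4958

deff ≈ 0.496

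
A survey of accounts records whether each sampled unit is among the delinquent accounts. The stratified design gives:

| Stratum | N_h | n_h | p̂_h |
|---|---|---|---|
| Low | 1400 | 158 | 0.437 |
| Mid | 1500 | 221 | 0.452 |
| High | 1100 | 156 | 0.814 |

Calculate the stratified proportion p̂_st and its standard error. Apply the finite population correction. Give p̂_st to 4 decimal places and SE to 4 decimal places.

N = 4000; stratum weights W_h = N_h/N.
p̂_st = Σ W_h p̂_h = (1400·0.437 + 1500·0.452 + 1100·0.814)/4000 = 0.54630
V̂(p̂_st) = Σ W_h² (1 − n_h/N_h) p̂_h(1−p̂_h)/(n_h−1):
  stratum Low: (1400/4000)²·(1 − 158/1400)·0.437·0.563/157 = 0.000170302
  stratum Mid: (1500/4000)²·(1 − 221/1500)·0.452·0.548/220 = 0.000135001
  stratum High: (1100/4000)²·(1 − 156/1100)·0.814·0.186/155 = 6.33943e-05
V̂(p̂_st) = 0.000368698; SE = √V̂ = 0.0192015

p̂_st ≈ 0.5463, SE ≈ 0.0192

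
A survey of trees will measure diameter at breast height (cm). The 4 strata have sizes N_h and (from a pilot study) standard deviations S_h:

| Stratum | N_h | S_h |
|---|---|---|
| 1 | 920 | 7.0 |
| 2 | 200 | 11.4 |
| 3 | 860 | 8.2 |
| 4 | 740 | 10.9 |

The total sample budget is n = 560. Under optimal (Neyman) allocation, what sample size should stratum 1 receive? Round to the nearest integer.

Neyman allocation: n_h = n · N_h S_h / Σ N_i S_i, with n = 560.
  stratum 1: N_h·S_h = 920·7.0 = 6440.00
  stratum 2: N_h·S_h = 200·11.4 = 2280.00
  stratum 3: N_h·S_h = 860·8.2 = 7052.00
  stratum 4: N_h·S_h = 740·10.9 = 8066.00
Σ N_h S_h = 23838.00
n for stratum 1 = 560·6440.00/23838.00 = 151.288 → 151

151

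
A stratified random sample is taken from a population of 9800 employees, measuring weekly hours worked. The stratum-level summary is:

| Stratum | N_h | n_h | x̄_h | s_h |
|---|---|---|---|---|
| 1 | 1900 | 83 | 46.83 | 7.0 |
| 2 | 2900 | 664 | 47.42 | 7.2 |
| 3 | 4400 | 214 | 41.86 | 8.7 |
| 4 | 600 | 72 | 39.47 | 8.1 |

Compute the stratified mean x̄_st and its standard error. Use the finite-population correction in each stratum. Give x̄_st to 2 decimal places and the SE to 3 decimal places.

x̄_st ≈ 44.32, SE ≈ 0.312

x̄_st = Σ W_h x̄_h = (1900·46.83 + 2900·47.42 + 4400·41.86 + 600·39.47)/9800 = 44.32255
V̂(x̄_st) = Σ W_h² (1 − n_h/N_h) s_h²/n_h, with W_h = N_h/N and N = 9800:
  stratum 1: (1900/9800)²·(1 − 83/1900)·7.0²/83 = 0.0212214
  stratum 2: (2900/9800)²·(1 − 664/2900)·7.2²/664 = 0.00527126
  stratum 3: (4400/9800)²·(1 − 214/4400)·8.7²/214 = 0.0678304
  stratum 4: (600/9800)²·(1 − 72/600)·8.1²/72 = 0.00300587
V̂(x̄_st) = 0.097329
SE(x̄_st) = √0.097329 = 0.311976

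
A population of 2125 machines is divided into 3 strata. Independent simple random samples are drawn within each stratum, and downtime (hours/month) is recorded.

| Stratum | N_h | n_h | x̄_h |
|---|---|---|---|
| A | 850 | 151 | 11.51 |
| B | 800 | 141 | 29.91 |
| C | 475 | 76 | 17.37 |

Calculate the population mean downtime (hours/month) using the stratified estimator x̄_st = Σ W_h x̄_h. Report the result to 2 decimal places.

N = Σ N_h = 2125. Stratum weights W_h = N_h/N.
x̄_st = (850·11.51 + 800·29.91 + 475·17.37) / 2125 = 19.7469

x̄_st ≈ 19.75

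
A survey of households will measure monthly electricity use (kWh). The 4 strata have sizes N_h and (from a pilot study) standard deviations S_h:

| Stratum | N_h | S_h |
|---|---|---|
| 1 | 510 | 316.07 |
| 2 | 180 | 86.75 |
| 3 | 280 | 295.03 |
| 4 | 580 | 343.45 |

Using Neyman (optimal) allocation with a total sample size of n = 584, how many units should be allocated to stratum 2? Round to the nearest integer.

Neyman allocation: n_h = n · N_h S_h / Σ N_i S_i, with n = 584.
  stratum 1: N_h·S_h = 510·316.07 = 161195.70
  stratum 2: N_h·S_h = 180·86.75 = 15615.00
  stratum 3: N_h·S_h = 280·295.03 = 82608.40
  stratum 4: N_h·S_h = 580·343.45 = 199201.00
Σ N_h S_h = 458620.10
n for stratum 2 = 584·15615.00/458620.10 = 19.884 → 20

20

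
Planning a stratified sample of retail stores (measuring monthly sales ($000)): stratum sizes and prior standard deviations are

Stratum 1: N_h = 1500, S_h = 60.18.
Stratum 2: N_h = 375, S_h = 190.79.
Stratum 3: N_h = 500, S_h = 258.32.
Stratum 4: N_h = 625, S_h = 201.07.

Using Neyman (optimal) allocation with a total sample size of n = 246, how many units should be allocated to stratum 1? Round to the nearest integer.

Neyman allocation: n_h = n · N_h S_h / Σ N_i S_i, with n = 246.
  stratum 1: N_h·S_h = 1500·60.18 = 90270.00
  stratum 2: N_h·S_h = 375·190.79 = 71546.25
  stratum 3: N_h·S_h = 500·258.32 = 129160.00
  stratum 4: N_h·S_h = 625·201.07 = 125668.75
Σ N_h S_h = 416645.00
n for stratum 1 = 246·90270.00/416645.00 = 53.298 → 53

53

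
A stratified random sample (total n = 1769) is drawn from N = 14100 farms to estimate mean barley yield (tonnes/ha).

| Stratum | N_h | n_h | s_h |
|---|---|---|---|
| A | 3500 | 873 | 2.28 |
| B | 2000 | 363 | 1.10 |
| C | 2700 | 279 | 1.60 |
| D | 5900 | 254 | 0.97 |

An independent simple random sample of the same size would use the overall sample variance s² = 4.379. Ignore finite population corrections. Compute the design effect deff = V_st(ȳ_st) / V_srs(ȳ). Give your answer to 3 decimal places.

deff ≈ 0.573

V̂(ȳ_st) = Σ W_h² s_h²/n_h, with W_h = N_h/N and N = 14100:
  stratum A: (3500/14100)²·2.28²/873 = 0.000366905
  stratum B: (2000/14100)²·1.10²/363 = 6.70657e-05
  stratum C: (2700/14100)²·1.60²/279 = 0.000336454
  stratum D: (5900/14100)²·0.97²/254 = 0.000648598
V_st = 0.00141902
V_srs = s²/n = 4.379/1769 = 0.00247541
deff = V_st / V_srs = 0.00141902/0.00247541 = 0.5732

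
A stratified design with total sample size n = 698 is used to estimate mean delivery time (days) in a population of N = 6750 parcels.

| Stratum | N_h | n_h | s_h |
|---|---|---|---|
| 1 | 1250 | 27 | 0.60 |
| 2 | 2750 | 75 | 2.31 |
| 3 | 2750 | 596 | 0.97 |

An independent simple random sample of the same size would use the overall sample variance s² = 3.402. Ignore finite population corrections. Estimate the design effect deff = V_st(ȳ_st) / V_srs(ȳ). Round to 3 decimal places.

deff ≈ 2.571

V̂(ȳ_st) = Σ W_h² s_h²/n_h, with W_h = N_h/N and N = 6750:
  stratum 1: (1250/6750)²·0.60²/27 = 0.000457247
  stratum 2: (2750/6750)²·2.31²/75 = 0.0118092
  stratum 3: (2750/6750)²·0.97²/596 = 0.000262032
V_st = 0.0125285
V_srs = s²/n = 3.402/698 = 0.00487393
deff = V_st / V_srs = 0.0125285/0.00487393 = 2.5705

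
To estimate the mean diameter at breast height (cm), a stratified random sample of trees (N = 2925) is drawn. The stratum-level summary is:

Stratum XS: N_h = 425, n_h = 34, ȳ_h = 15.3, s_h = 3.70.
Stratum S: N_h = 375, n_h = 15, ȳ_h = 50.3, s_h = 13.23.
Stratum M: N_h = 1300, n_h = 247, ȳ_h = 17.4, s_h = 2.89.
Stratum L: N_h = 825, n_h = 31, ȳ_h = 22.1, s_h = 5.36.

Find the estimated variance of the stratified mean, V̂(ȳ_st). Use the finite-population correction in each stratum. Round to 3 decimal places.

V̂(ȳ_st) = Σ W_h² (1 − n_h/N_h) s_h²/n_h, with W_h = N_h/N and N = 2925:
  stratum XS: (425/2925)²·(1 − 34/425)·3.70²/34 = 0.00782057
  stratum S: (375/2925)²·(1 − 15/375)·13.23²/15 = 0.184124
  stratum M: (1300/2925)²·(1 − 247/1300)·2.89²/247 = 0.00541027
  stratum L: (825/2925)²·(1 − 31/825)·5.36²/31 = 0.0709562
V̂(ȳ_st) = 0.268311

V̂(ȳ_st) ≈ 0.268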